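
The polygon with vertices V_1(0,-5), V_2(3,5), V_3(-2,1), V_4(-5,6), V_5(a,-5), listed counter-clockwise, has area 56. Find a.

Write out the shoelace sum; only the two edges meeting at V_5 involve a:
2·Area = [((-5)·(-5) − a·6) + (a·(-5) − 0·(-5))] + 21
       = -11·a + 46 = 112
⇒ a = -6.

-6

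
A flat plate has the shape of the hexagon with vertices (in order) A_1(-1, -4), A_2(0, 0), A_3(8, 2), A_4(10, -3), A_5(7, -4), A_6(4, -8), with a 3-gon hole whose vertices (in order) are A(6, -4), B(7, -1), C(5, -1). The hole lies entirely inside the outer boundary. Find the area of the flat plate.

Outer boundary:
Apply the surveyor's formula: 2A = Σ (x_i·y_{i+1} − x_{i+1}·y_i), indices taken mod 6.
A_1→A_2: (-1)(0) − (0)(-4) = 0
A_2→A_3: (0)(2) − (8)(0) = 0
A_3→A_4: (8)(-3) − (10)(2) = -44
A_4→A_5: (10)(-4) − (7)(-3) = -19
A_5→A_6: (7)(-8) − (4)(-4) = -40
A_6→A_1: (4)(-4) − (-1)(-8) = -24
Σ = -127
Area = |Σ|/2 = 63.5.
Hole:
Σ = (22) + (-2) + (-14) = 6
Area = |Σ|/2 = 3.
Net area = 63.5 − 3 = 60.5.

60.5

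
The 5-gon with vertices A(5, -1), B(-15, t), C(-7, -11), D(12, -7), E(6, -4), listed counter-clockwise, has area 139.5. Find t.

-5

The doubled signed area Σ (x_i y_{i+1} − x_{i+1} y_i) is linear in t.
With t=0 it equals 339; the coefficient of t is 12 (from the two edges through B).
So 12·t + 339 = 2·139.5 = 279 ⇒ t = -5.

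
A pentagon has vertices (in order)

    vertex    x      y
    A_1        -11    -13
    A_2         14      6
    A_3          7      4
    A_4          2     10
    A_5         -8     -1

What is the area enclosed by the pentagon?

Apply the shoelace (surveyor's) formula: 2A = Σ (x_i·y_{i+1} − x_{i+1}·y_i), indices taken mod 5.
Σ = (116) + (14) + (62) + (78) + (93) = 363
Area = |Σ|/2 = 181.5.

181.5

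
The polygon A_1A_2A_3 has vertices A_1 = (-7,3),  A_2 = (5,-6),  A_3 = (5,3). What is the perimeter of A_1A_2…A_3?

36

|A_1A_2| = √((12)² + (-9)²) = √225 = 15
|A_2A_3| = √((0)² + (9)²) = √81 = 9
|A_3A_1| = √((-12)² + (0)²) = √144 = 12
Perimeter = 15 + 9 + 12 = 36.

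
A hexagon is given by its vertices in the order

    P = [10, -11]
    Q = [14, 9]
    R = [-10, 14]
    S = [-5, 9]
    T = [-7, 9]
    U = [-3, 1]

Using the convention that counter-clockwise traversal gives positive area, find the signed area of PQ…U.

Apply the shoelace formula: 2A = Σ (x_i·y_{i+1} − x_{i+1}·y_i), indices taken mod 6.
Σ = (244) + (286) + (-20) + (18) + (20) + (23) = 571
Signed area = Σ/2 = 285.5 (positive ⇒ counter-clockwise traversal).

285.5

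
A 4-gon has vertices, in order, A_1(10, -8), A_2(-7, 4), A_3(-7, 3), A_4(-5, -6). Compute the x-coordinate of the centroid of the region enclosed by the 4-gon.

Apply the shoelace (surveyor's) formula. First the cross-terms c_i = x_i·y_{i+1} − x_{i+1}·y_i:
  -16, 7, 57, 100  ⇒  2A = 148, A = 74.
Then Σ (x_i + x_{i+1})·c_i = -330, so x̄ = -330 / (6·74) = -55/74.

-55/74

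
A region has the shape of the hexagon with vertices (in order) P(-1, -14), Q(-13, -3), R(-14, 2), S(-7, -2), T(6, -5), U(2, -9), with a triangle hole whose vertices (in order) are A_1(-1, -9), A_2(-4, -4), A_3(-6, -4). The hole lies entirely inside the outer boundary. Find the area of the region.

Outer boundary:
Apply the shoelace formula: 2A = Σ (x_i·y_{i+1} − x_{i+1}·y_i), indices taken mod 6.
Σ = (-179) + (-68) + (42) + (47) + (-44) + (-37) = -239
Area = |Σ|/2 = 119.5.
Hole:
Apply Gauss's area formula: 2A = Σ (x_i·y_{i+1} − x_{i+1}·y_i), indices taken mod 3.
Σ = (-32) + (-8) + (50) = 10
Area = |Σ|/2 = 5.
Net area = 119.5 − 5 = 114.5.

114.5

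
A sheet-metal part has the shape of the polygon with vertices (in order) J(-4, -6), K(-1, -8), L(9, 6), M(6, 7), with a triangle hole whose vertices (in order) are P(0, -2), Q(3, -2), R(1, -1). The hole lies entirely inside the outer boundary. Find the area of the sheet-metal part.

Outer boundary:
Apply Gauss's area formula: 2A = Σ (x_i·y_{i+1} − x_{i+1}·y_i), indices taken mod 4.
Cross-terms: 26, 66, 27, -8  ⇒  Σ = 111
Area = |Σ|/2 = 55.5.
Hole:
Apply the shoelace formula: 2A = Σ (x_i·y_{i+1} − x_{i+1}·y_i), indices taken mod 3.
Σ = (6) + (-1) + (-2) = 3
Area = |Σ|/2 = 1.5.
Net area = 55.5 − 1.5 = 54.

54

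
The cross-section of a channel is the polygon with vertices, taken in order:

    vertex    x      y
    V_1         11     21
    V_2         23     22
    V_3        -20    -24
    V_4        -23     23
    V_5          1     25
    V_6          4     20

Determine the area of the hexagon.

1089.5

Σ = (-241) + (-112) + (-1012) + (-598) + (-80) + (-136) = -2179
Area = |Σ|/2 = 1089.5.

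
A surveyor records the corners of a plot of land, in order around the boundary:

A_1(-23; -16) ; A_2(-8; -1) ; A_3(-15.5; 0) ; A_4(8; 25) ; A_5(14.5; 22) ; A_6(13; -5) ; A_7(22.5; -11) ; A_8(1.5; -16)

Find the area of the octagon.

Apply the surveyor's formula: 2A = Σ (x_i·y_{i+1} − x_{i+1}·y_i), indices taken mod 8.
Cross-terms: -105, -15.5, -387.5, -186.5, -358.5, -30.5, -343.5, -392  ⇒  Σ = -1819
Area = |Σ|/2 = 909.5.

909.5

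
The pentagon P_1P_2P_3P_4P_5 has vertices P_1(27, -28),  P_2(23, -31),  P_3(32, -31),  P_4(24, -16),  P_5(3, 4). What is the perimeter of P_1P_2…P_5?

100

|P_1P_2| = √((-4)² + (-3)²) = √25 = 5
|P_2P_3| = √((9)² + (0)²) = √81 = 9
|P_3P_4| = √((-8)² + (15)²) = √289 = 17
|P_4P_5| = √((-21)² + (20)²) = √841 = 29
|P_5P_1| = √((24)² + (-32)²) = √1600 = 40
Perimeter = 5 + 9 + 17 + 29 + 40 = 100.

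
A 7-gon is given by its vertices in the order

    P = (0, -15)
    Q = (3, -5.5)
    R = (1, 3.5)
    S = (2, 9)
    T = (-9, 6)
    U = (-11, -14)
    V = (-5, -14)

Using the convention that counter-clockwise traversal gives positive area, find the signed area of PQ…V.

Σ = (45) + (16) + (2) + (93) + (192) + (84) + (75) = 507
Signed area = Σ/2 = 253.5 (positive ⇒ counter-clockwise traversal).

253.5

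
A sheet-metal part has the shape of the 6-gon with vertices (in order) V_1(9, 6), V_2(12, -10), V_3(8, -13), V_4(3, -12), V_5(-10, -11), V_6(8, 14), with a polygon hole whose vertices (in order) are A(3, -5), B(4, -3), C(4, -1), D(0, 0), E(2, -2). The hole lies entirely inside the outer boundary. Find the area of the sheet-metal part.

Outer boundary:
Apply the shoelace (surveyor's) formula: 2A = Σ (x_i·y_{i+1} − x_{i+1}·y_i), indices taken mod 6.
V_1→V_2: (9)(-10) − (12)(6) = -162
V_2→V_3: (12)(-13) − (8)(-10) = -76
V_3→V_4: (8)(-12) − (3)(-13) = -57
V_4→V_5: (3)(-11) − (-10)(-12) = -153
V_5→V_6: (-10)(14) − (8)(-11) = -52
V_6→V_1: (8)(6) − (9)(14) = -78
Σ = -578
Area = |Σ|/2 = 289.
Hole:
Apply the shoelace formula: 2A = Σ (x_i·y_{i+1} − x_{i+1}·y_i), indices taken mod 5.
Σ = (11) + (8) + (0) + (0) + (-4) = 15
Area = |Σ|/2 = 7.5.
Net area = 289 − 7.5 = 281.5.

281.5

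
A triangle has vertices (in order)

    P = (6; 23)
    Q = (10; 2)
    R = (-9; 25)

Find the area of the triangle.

Apply the shoelace (surveyor's) formula: 2A = Σ (x_i·y_{i+1} − x_{i+1}·y_i), indices taken mod 3.
Σ = (-218) + (268) + (-357) = -307
Area = |Σ|/2 = 153.5.

153.5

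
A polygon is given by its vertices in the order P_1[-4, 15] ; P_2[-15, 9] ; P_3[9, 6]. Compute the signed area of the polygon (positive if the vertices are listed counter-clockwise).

88.5

Apply the shoelace (surveyor's) formula: 2A = Σ (x_i·y_{i+1} − x_{i+1}·y_i), indices taken mod 3.
Cross-terms: 189, -171, 159  ⇒  Σ = 177
Signed area = Σ/2 = 88.5 (positive ⇒ counter-clockwise traversal).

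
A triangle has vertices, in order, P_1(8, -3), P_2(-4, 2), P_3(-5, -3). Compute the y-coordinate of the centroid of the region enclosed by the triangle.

Apply the shoelace formula. First the cross-terms c_i = x_i·y_{i+1} − x_{i+1}·y_i:
  4, 22, 39  ⇒  2A = 65, A = 32.5.
Then Σ (y_i + y_{i+1})·c_i = -260, so ȳ = -260 / (6·32.5) = -4/3.

-4/3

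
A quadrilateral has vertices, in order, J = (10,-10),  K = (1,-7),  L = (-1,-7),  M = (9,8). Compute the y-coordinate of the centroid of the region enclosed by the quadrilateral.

Apply the shoelace formula. First the cross-terms c_i = x_i·y_{i+1} − x_{i+1}·y_i:
  -60, -14, 55, -170  ⇒  2A = -189, A = -94.5.
Then Σ (y_i + y_{i+1})·c_i = 1611, so ȳ = 1611 / (6·(-94.5)) = -179/63.

-179/63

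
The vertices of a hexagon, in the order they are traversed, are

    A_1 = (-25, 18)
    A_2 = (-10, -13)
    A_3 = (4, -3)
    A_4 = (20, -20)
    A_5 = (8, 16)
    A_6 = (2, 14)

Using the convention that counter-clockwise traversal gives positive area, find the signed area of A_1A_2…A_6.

Σ = (505) + (82) + (-20) + (480) + (80) + (386) = 1513
Signed area = Σ/2 = 756.5 (positive ⇒ counter-clockwise traversal).

756.5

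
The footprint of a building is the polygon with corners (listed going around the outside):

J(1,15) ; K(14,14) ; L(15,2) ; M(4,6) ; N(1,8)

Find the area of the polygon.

131.5

Σ = (-196) + (-182) + (82) + (26) + (7) = -263
Area = |Σ|/2 = 131.5.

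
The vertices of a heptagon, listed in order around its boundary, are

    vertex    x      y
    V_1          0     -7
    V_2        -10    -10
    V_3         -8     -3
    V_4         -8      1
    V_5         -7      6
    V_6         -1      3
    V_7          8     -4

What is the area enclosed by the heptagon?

142

Apply the shoelace formula: 2A = Σ (x_i·y_{i+1} − x_{i+1}·y_i), indices taken mod 7.
Cross-terms: -70, -50, -32, -41, -15, -20, -56  ⇒  Σ = -284
Area = |Σ|/2 = 142.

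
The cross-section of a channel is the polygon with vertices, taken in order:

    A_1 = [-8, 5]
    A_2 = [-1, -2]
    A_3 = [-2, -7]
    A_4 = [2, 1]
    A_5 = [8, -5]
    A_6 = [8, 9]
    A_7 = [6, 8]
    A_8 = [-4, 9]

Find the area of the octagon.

139

Apply the shoelace (surveyor's) formula: 2A = Σ (x_i·y_{i+1} − x_{i+1}·y_i), indices taken mod 8.
Cross-terms: 21, 3, 12, -18, 112, 10, 86, 52  ⇒  Σ = 278
Area = |Σ|/2 = 139.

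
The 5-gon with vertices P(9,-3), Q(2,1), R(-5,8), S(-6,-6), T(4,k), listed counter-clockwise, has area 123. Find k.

The doubled signed area Σ (x_i y_{i+1} − x_{i+1} y_i) is linear in k.
With k=0 it equals 126; the coefficient of k is -15 (from the two edges through T).
So -15·k + 126 = 2·123 = 246 ⇒ k = -8.

-8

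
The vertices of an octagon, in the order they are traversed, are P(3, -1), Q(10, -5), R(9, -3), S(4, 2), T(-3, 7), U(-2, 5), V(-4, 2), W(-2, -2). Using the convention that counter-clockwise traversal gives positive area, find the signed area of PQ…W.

Σ = (-5) + (15) + (30) + (34) + (-1) + (16) + (12) + (8) = 109
Signed area = Σ/2 = 54.5 (positive ⇒ counter-clockwise traversal).

54.5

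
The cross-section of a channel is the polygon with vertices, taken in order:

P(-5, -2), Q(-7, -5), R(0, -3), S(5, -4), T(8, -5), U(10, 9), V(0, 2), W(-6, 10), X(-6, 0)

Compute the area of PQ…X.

P→Q: (-5)(-5) − (-7)(-2) = 11
Q→R: (-7)(-3) − (0)(-5) = 21
R→S: (0)(-4) − (5)(-3) = 15
S→T: (5)(-5) − (8)(-4) = 7
T→U: (8)(9) − (10)(-5) = 122
U→V: (10)(2) − (0)(9) = 20
V→W: (0)(10) − (-6)(2) = 12
W→X: (-6)(0) − (-6)(10) = 60
X→P: (-6)(-2) − (-5)(0) = 12
Σ = 280
Area = |Σ|/2 = 140.

140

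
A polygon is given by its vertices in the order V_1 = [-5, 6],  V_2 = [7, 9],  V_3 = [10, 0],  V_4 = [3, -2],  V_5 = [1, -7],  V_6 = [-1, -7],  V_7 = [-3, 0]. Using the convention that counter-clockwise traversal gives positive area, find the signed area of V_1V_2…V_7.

-134.5

Apply the surveyor's formula: 2A = Σ (x_i·y_{i+1} − x_{i+1}·y_i), indices taken mod 7.
Σ = (-87) + (-90) + (-20) + (-19) + (-14) + (-21) + (-18) = -269
Signed area = Σ/2 = -134.5 (negative ⇒ clockwise traversal).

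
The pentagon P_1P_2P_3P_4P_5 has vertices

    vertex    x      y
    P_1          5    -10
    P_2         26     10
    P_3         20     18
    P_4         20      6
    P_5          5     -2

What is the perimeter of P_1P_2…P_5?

76

|P_1P_2| = √((21)² + (20)²) = √841 = 29
|P_2P_3| = √((-6)² + (8)²) = √100 = 10
|P_3P_4| = √((0)² + (-12)²) = √144 = 12
|P_4P_5| = √((-15)² + (-8)²) = √289 = 17
|P_5P_1| = √((0)² + (-8)²) = √64 = 8
Perimeter = 29 + 10 + 12 + 17 + 8 = 76.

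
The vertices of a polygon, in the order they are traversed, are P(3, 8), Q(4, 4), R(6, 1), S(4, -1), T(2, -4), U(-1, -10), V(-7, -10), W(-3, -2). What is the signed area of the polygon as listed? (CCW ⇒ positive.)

Apply Gauss's area formula: 2A = Σ (x_i·y_{i+1} − x_{i+1}·y_i), indices taken mod 8.
Σ = (-20) + (-20) + (-10) + (-14) + (-24) + (-60) + (-16) + (-18) = -182
Signed area = Σ/2 = -91 (negative ⇒ clockwise traversal).

-91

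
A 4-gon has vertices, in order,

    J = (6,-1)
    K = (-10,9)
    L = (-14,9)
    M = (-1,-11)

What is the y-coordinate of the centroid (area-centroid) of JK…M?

-13/93

Apply the surveyor's formula. First the cross-terms c_i = x_i·y_{i+1} − x_{i+1}·y_i:
  44, 36, 163, 67  ⇒  2A = 310, A = 155.
Then Σ (y_i + y_{i+1})·c_i = -130, so ȳ = -130 / (6·155) = -13/93.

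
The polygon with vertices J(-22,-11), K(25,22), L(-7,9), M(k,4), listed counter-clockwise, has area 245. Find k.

-13

Write out the shoelace sum; only the two edges meeting at M involve k:
2·Area = [((-7)·4 − k·9) + (k·(-11) − (-22)·4)] + 170
       = -20·k + 230 = 490
⇒ k = -13.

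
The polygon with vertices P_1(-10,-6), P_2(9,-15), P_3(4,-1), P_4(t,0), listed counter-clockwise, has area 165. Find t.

-15

Write out the shoelace sum; only the two edges meeting at P_4 involve t:
2·Area = [(4·0 − t·(-1)) + (t·(-6) − (-10)·0)] + 255
       = -5·t + 255 = 330
⇒ t = -15.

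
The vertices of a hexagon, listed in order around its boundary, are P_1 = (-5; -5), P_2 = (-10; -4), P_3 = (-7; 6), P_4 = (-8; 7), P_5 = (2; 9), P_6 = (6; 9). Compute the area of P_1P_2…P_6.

Apply the surveyor's formula: 2A = Σ (x_i·y_{i+1} − x_{i+1}·y_i), indices taken mod 6.
Cross-terms: -30, -88, -1, -86, -36, 15  ⇒  Σ = -226
Area = |Σ|/2 = 113.

113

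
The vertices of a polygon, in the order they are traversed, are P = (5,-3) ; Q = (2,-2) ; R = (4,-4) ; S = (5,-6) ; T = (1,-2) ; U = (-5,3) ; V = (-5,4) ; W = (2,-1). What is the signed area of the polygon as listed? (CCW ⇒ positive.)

-14

Apply Gauss's area formula: 2A = Σ (x_i·y_{i+1} − x_{i+1}·y_i), indices taken mod 8.
P→Q: (5)(-2) − (2)(-3) = -4
Q→R: (2)(-4) − (4)(-2) = 0
R→S: (4)(-6) − (5)(-4) = -4
S→T: (5)(-2) − (1)(-6) = -4
T→U: (1)(3) − (-5)(-2) = -7
U→V: (-5)(4) − (-5)(3) = -5
V→W: (-5)(-1) − (2)(4) = -3
W→P: (2)(-3) − (5)(-1) = -1
Σ = -28
Signed area = Σ/2 = -14 (negative ⇒ clockwise traversal).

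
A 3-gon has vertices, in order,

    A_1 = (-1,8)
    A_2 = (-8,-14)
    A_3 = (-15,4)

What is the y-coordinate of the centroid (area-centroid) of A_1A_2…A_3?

-2/3

Apply the surveyor's formula. First the cross-terms c_i = x_i·y_{i+1} − x_{i+1}·y_i:
  78, -242, -116  ⇒  2A = -280, A = -140.
Then Σ (y_i + y_{i+1})·c_i = 560, so ȳ = 560 / (6·(-140)) = -2/3.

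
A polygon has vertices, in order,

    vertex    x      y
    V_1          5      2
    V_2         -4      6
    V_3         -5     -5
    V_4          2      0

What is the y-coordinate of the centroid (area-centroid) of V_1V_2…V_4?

Apply the shoelace formula. First the cross-terms c_i = x_i·y_{i+1} − x_{i+1}·y_i:
  38, 50, 10, 4  ⇒  2A = 102, A = 51.
Then Σ (y_i + y_{i+1})·c_i = 312, so ȳ = 312 / (6·51) = 52/51.

52/51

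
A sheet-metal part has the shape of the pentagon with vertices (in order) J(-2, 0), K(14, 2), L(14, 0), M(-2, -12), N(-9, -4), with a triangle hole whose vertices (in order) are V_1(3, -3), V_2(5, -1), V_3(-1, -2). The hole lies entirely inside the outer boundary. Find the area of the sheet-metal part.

149

Outer boundary:
Cross-terms: -4, -28, -168, -100, -8  ⇒  Σ = -308
Area = |Σ|/2 = 154.
Hole:
Apply Gauss's area formula: 2A = Σ (x_i·y_{i+1} − x_{i+1}·y_i), indices taken mod 3.
Cross-terms: 12, -11, 9  ⇒  Σ = 10
Area = |Σ|/2 = 5.
Net area = 154 − 5 = 149.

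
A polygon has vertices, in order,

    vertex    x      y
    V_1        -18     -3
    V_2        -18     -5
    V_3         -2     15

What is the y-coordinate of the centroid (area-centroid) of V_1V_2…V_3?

7/3

Apply the shoelace (surveyor's) formula. First the cross-terms c_i = x_i·y_{i+1} − x_{i+1}·y_i:
  36, -280, 276  ⇒  2A = 32, A = 16.
Then Σ (y_i + y_{i+1})·c_i = 224, so ȳ = 224 / (6·16) = 7/3.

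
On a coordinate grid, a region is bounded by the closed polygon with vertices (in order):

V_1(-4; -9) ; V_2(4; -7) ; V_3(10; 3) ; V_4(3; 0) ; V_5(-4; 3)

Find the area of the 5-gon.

Σ = (64) + (82) + (-9) + (9) + (48) = 194
Area = |Σ|/2 = 97.

97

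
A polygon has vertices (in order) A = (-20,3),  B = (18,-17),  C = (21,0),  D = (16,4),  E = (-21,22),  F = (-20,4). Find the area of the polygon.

Σ = (286) + (357) + (84) + (436) + (356) + (20) = 1539
Area = |Σ|/2 = 769.5.

769.5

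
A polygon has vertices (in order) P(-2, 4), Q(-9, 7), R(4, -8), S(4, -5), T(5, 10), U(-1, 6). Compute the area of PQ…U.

95.5

Apply the shoelace formula: 2A = Σ (x_i·y_{i+1} − x_{i+1}·y_i), indices taken mod 6.
Σ = (22) + (44) + (12) + (65) + (40) + (8) = 191
Area = |Σ|/2 = 95.5.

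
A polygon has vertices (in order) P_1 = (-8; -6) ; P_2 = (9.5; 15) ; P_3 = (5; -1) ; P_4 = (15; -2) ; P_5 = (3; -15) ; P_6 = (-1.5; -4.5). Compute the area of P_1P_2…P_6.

212.25

Apply the shoelace formula: 2A = Σ (x_i·y_{i+1} − x_{i+1}·y_i), indices taken mod 6.
Σ = (-63) + (-84.5) + (5) + (-219) + (-36) + (-27) = -424.5
Area = |Σ|/2 = 212.25.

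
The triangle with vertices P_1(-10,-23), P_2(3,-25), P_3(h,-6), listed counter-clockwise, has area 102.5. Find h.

The doubled signed area Σ (x_i y_{i+1} − x_{i+1} y_i) is linear in h.
With h=0 it equals 241; the coefficient of h is 2 (from the two edges through P_3).
So 2·h + 241 = 2·102.5 = 205 ⇒ h = -18.

-18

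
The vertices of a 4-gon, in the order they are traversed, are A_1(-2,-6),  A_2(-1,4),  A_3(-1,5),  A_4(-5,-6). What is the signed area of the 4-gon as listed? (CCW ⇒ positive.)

17

Apply the shoelace (surveyor's) formula: 2A = Σ (x_i·y_{i+1} − x_{i+1}·y_i), indices taken mod 4.
Σ = (-14) + (-1) + (31) + (18) = 34
Signed area = Σ/2 = 17 (positive ⇒ counter-clockwise traversal).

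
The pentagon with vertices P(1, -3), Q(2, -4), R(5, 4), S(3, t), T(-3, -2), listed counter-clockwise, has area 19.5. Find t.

The doubled signed area Σ (x_i y_{i+1} − x_{i+1} y_i) is linear in t.
With t=0 it equals 23; the coefficient of t is 8 (from the two edges through S).
So 8·t + 23 = 2·19.5 = 39 ⇒ t = 2.

2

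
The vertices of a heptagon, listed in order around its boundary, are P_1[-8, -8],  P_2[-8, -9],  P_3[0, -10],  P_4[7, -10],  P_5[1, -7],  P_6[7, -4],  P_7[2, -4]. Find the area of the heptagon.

48

Apply the surveyor's formula: 2A = Σ (x_i·y_{i+1} − x_{i+1}·y_i), indices taken mod 7.
Σ = (8) + (80) + (70) + (-39) + (45) + (-20) + (-48) = 96
Area = |Σ|/2 = 48.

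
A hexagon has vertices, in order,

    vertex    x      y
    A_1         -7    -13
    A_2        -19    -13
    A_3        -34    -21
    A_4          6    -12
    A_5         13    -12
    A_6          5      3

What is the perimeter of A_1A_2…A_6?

114

|A_1A_2| = √((-12)² + (0)²) = √144 = 12
|A_2A_3| = √((-15)² + (-8)²) = √289 = 17
|A_3A_4| = √((40)² + (9)²) = √1681 = 41
|A_4A_5| = √((7)² + (0)²) = √49 = 7
|A_5A_6| = √((-8)² + (15)²) = √289 = 17
|A_6A_1| = √((-12)² + (-16)²) = √400 = 20
Perimeter = 12 + 17 + 41 + 7 + 17 + 20 = 114.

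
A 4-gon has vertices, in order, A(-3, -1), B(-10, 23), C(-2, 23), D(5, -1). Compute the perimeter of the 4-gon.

66

|AB| = √((-7)² + (24)²) = √625 = 25
|BC| = √((8)² + (0)²) = √64 = 8
|CD| = √((7)² + (-24)²) = √625 = 25
|DA| = √((-8)² + (0)²) = √64 = 8
Perimeter = 25 + 8 + 25 + 8 = 66.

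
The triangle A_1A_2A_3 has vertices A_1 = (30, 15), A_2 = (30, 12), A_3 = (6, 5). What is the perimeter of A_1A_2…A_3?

|A_1A_2| = √((0)² + (-3)²) = √9 = 3
|A_2A_3| = √((-24)² + (-7)²) = √625 = 25
|A_3A_1| = √((24)² + (10)²) = √676 = 26
Perimeter = 3 + 25 + 26 = 54.

54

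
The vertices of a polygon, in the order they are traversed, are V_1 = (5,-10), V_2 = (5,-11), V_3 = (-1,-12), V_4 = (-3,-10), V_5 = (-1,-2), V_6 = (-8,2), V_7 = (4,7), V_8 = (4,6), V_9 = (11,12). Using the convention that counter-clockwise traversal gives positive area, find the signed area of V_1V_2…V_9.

Cross-terms: -5, -71, -26, -4, -18, -64, -4, -18, -170  ⇒  Σ = -380
Signed area = Σ/2 = -190 (negative ⇒ clockwise traversal).

-190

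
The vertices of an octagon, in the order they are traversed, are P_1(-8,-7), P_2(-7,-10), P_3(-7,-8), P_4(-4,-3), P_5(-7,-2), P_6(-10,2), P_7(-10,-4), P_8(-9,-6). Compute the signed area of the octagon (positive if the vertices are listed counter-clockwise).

Σ = (31) + (-14) + (-11) + (-13) + (-34) + (60) + (24) + (15) = 58
Signed area = Σ/2 = 29 (positive ⇒ counter-clockwise traversal).

29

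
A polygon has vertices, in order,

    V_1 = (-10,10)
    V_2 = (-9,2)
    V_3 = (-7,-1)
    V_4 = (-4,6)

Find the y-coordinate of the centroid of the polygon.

Apply the shoelace formula. First the cross-terms c_i = x_i·y_{i+1} − x_{i+1}·y_i:
  70, 23, -46, 20  ⇒  2A = 67, A = 33.5.
Then Σ (y_i + y_{i+1})·c_i = 953, so ȳ = 953 / (6·33.5) = 953/201.

953/201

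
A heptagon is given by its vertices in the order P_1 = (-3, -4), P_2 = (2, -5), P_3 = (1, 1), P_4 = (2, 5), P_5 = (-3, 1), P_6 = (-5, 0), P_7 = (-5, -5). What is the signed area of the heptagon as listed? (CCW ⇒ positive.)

42.5

Apply the shoelace formula: 2A = Σ (x_i·y_{i+1} − x_{i+1}·y_i), indices taken mod 7.
Σ = (23) + (7) + (3) + (17) + (5) + (25) + (5) = 85
Signed area = Σ/2 = 42.5 (positive ⇒ counter-clockwise traversal).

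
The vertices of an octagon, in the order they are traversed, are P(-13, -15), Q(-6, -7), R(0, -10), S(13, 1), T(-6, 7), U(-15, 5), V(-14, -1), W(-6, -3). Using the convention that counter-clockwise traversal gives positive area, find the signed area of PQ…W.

267.5

P→Q: (-13)(-7) − (-6)(-15) = 1
Q→R: (-6)(-10) − (0)(-7) = 60
R→S: (0)(1) − (13)(-10) = 130
S→T: (13)(7) − (-6)(1) = 97
T→U: (-6)(5) − (-15)(7) = 75
U→V: (-15)(-1) − (-14)(5) = 85
V→W: (-14)(-3) − (-6)(-1) = 36
W→P: (-6)(-15) − (-13)(-3) = 51
Σ = 535
Signed area = Σ/2 = 267.5 (positive ⇒ counter-clockwise traversal).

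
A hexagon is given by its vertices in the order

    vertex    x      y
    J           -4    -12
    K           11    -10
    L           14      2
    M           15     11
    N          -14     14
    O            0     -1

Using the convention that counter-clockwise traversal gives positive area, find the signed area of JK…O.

Σ = (172) + (162) + (124) + (364) + (14) + (-4) = 832
Signed area = Σ/2 = 416 (positive ⇒ counter-clockwise traversal).

416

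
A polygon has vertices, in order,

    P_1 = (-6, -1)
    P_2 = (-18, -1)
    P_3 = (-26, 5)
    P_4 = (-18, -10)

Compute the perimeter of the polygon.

|P_1P_2| = √((-12)² + (0)²) = √144 = 12
|P_2P_3| = √((-8)² + (6)²) = √100 = 10
|P_3P_4| = √((8)² + (-15)²) = √289 = 17
|P_4P_1| = √((12)² + (9)²) = √225 = 15
Perimeter = 12 + 10 + 17 + 15 = 54.

54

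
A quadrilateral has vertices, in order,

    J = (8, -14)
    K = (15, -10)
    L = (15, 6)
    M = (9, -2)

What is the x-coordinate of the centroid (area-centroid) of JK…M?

394/33

Apply the shoelace (surveyor's) formula. First the cross-terms c_i = x_i·y_{i+1} − x_{i+1}·y_i:
  130, 240, -84, -110  ⇒  2A = 176, A = 88.
Then Σ (x_i + x_{i+1})·c_i = 6304, so x̄ = 6304 / (6·88) = 394/33.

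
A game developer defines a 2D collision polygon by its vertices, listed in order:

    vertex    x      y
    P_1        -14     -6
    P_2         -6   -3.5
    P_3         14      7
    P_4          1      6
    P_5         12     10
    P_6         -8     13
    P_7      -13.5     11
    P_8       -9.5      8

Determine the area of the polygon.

262

Apply Gauss's area formula: 2A = Σ (x_i·y_{i+1} − x_{i+1}·y_i), indices taken mod 8.
Σ = (13) + (7) + (77) + (-62) + (236) + (87.5) + (-3.5) + (169) = 524
Area = |Σ|/2 = 262.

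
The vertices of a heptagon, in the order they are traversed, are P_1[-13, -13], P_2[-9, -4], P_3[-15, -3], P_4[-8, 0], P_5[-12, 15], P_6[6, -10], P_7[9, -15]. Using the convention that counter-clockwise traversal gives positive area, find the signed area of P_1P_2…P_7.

Σ = (-65) + (-33) + (-24) + (-120) + (30) + (0) + (-312) = -524
Signed area = Σ/2 = -262 (negative ⇒ clockwise traversal).

-262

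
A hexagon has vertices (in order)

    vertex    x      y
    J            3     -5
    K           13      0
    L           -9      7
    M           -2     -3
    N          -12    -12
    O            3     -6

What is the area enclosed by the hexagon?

Apply Gauss's area formula: 2A = Σ (x_i·y_{i+1} − x_{i+1}·y_i), indices taken mod 6.
Σ = (65) + (91) + (41) + (-12) + (108) + (3) = 296
Area = |Σ|/2 = 148.

148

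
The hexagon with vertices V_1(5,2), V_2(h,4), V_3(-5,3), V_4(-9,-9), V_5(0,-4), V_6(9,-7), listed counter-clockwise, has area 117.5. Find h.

Write out the shoelace sum; only the two edges meeting at V_2 involve h:
2·Area = [(5·4 − h·2) + (h·3 − (-5)·4)] + 197
       = 1·h + 237 = 235
⇒ h = -2.

-2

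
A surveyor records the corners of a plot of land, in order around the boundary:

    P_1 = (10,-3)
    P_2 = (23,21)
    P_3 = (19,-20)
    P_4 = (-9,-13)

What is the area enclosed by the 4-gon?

Σ = (279) + (-859) + (-427) + (157) = -850
Area = |Σ|/2 = 425.

425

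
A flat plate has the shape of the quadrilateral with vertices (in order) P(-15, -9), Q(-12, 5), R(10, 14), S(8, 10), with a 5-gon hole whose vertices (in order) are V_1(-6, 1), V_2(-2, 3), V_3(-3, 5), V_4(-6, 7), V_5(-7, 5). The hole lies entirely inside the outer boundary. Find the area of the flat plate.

Outer boundary:
Apply the surveyor's formula: 2A = Σ (x_i·y_{i+1} − x_{i+1}·y_i), indices taken mod 4.
Σ = (-183) + (-218) + (-12) + (78) = -335
Area = |Σ|/2 = 167.5.
Hole:
Apply Gauss's area formula: 2A = Σ (x_i·y_{i+1} − x_{i+1}·y_i), indices taken mod 5.
Σ = (-16) + (-1) + (9) + (19) + (23) = 34
Area = |Σ|/2 = 17.
Net area = 167.5 − 17 = 150.5.

150.5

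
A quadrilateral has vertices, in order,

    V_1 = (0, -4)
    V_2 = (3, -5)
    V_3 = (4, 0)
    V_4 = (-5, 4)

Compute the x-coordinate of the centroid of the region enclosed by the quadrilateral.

Apply the shoelace formula. First the cross-terms c_i = x_i·y_{i+1} − x_{i+1}·y_i:
  12, 20, 16, 20  ⇒  2A = 68, A = 34.
Then Σ (x_i + x_{i+1})·c_i = 60, so x̄ = 60 / (6·34) = 5/17.

5/17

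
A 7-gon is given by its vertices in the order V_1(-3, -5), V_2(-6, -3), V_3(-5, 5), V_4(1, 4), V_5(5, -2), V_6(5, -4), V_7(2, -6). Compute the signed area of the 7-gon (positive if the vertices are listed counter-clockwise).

Apply the surveyor's formula: 2A = Σ (x_i·y_{i+1} − x_{i+1}·y_i), indices taken mod 7.
Σ = (-21) + (-45) + (-25) + (-22) + (-10) + (-22) + (-28) = -173
Signed area = Σ/2 = -86.5 (negative ⇒ clockwise traversal).

-86.5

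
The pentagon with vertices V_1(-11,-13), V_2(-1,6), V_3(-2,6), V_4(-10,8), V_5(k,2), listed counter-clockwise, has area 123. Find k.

Write out the shoelace sum; only the two edges meeting at V_5 involve k:
2·Area = [((-10)·2 − k·8) + (k·(-13) − (-11)·2)] + -29
       = -21·k + -27 = 246
⇒ k = -13.

-13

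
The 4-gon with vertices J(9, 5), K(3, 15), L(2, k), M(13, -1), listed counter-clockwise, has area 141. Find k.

The doubled signed area Σ (x_i y_{i+1} − x_{i+1} y_i) is linear in k.
With k=0 it equals 162; the coefficient of k is -10 (from the two edges through L).
So -10·k + 162 = 2·141 = 282 ⇒ k = -12.

-12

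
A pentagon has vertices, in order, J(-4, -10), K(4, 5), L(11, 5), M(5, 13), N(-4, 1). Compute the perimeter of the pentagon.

|JK| = √((8)² + (15)²) = √289 = 17
|KL| = √((7)² + (0)²) = √49 = 7
|LM| = √((-6)² + (8)²) = √100 = 10
|MN| = √((-9)² + (-12)²) = √225 = 15
|NJ| = √((0)² + (-11)²) = √121 = 11
Perimeter = 17 + 7 + 10 + 15 + 11 = 60.

60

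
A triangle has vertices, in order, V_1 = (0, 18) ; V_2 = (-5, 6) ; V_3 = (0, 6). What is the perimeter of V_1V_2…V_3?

|V_1V_2| = √((-5)² + (-12)²) = √169 = 13
|V_2V_3| = √((5)² + (0)²) = √25 = 5
|V_3V_1| = √((0)² + (12)²) = √144 = 12
Perimeter = 13 + 5 + 12 = 30.

30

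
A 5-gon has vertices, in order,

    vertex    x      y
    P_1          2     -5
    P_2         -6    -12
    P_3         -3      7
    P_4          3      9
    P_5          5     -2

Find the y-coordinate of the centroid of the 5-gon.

-55/126

Apply the shoelace (surveyor's) formula. First the cross-terms c_i = x_i·y_{i+1} − x_{i+1}·y_i:
  -54, -78, -48, -51, -21  ⇒  2A = -252, A = -126.
Then Σ (y_i + y_{i+1})·c_i = 330, so ȳ = 330 / (6·(-126)) = -55/126.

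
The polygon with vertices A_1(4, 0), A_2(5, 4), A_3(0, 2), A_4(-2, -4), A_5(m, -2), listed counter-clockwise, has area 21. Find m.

0

Write out the shoelace sum; only the two edges meeting at A_5 involve m:
2·Area = [((-2)·(-2) − m·(-4)) + (m·0 − 4·(-2))] + 30
       = 4·m + 42 = 42
⇒ m = 0.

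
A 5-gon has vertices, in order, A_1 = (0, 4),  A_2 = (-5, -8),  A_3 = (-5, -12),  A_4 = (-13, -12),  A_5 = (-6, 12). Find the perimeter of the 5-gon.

60

|A_1A_2| = √((-5)² + (-12)²) = √169 = 13
|A_2A_3| = √((0)² + (-4)²) = √16 = 4
|A_3A_4| = √((-8)² + (0)²) = √64 = 8
|A_4A_5| = √((7)² + (24)²) = √625 = 25
|A_5A_1| = √((6)² + (-8)²) = √100 = 10
Perimeter = 13 + 4 + 8 + 25 + 10 = 60.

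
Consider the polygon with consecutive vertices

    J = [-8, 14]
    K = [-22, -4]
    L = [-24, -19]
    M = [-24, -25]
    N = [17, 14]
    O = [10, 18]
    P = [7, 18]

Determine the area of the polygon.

Σ = (340) + (322) + (144) + (89) + (166) + (54) + (242) = 1357
Area = |Σ|/2 = 678.5.

678.5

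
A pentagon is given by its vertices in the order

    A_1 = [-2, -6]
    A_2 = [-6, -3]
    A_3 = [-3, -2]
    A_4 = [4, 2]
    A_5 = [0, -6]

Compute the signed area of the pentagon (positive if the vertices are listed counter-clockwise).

-30.5

Cross-terms: -30, 3, 2, -24, -12  ⇒  Σ = -61
Signed area = Σ/2 = -30.5 (negative ⇒ clockwise traversal).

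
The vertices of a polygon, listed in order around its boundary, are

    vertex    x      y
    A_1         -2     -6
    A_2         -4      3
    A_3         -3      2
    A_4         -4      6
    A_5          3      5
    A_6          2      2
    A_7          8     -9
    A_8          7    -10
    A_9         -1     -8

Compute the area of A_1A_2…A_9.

Apply the shoelace (surveyor's) formula: 2A = Σ (x_i·y_{i+1} − x_{i+1}·y_i), indices taken mod 9.
Σ = (-30) + (1) + (-10) + (-38) + (-4) + (-34) + (-17) + (-66) + (-10) = -208
Area = |Σ|/2 = 104.

104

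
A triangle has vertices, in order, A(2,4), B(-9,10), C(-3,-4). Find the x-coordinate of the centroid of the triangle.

-10/3

Apply Gauss's area formula. First the cross-terms c_i = x_i·y_{i+1} − x_{i+1}·y_i:
  56, 66, -4  ⇒  2A = 118, A = 59.
Then Σ (x_i + x_{i+1})·c_i = -1180, so x̄ = -1180 / (6·59) = -10/3.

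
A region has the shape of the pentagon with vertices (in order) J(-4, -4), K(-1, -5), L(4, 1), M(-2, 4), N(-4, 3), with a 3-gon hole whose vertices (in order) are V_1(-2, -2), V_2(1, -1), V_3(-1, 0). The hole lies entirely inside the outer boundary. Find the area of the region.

Outer boundary:
Apply the shoelace formula: 2A = Σ (x_i·y_{i+1} − x_{i+1}·y_i), indices taken mod 5.
Cross-terms: 16, 19, 18, 10, 28  ⇒  Σ = 91
Area = |Σ|/2 = 45.5.
Hole:
Cross-terms: 4, -1, 2  ⇒  Σ = 5
Area = |Σ|/2 = 2.5.
Net area = 45.5 − 2.5 = 43.

43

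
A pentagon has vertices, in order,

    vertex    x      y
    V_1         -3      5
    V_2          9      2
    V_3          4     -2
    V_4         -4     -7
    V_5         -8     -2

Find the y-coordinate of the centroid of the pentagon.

Apply the surveyor's formula. First the cross-terms c_i = x_i·y_{i+1} − x_{i+1}·y_i:
  -51, -26, -36, -48, -46  ⇒  2A = -207, A = -103.5.
Then Σ (y_i + y_{i+1})·c_i = 261, so ȳ = 261 / (6·(-103.5)) = -29/69.

-29/69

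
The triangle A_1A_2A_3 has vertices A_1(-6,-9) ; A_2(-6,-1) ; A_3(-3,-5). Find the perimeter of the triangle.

|A_1A_2| = √((0)² + (8)²) = √64 = 8
|A_2A_3| = √((3)² + (-4)²) = √25 = 5
|A_3A_1| = √((-3)² + (-4)²) = √25 = 5
Perimeter = 8 + 5 + 5 = 18.

18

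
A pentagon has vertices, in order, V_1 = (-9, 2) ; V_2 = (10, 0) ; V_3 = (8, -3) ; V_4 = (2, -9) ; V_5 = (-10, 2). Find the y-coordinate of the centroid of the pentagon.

Apply the shoelace formula. First the cross-terms c_i = x_i·y_{i+1} − x_{i+1}·y_i:
  -20, -30, -66, -86, -2  ⇒  2A = -204, A = -102.
Then Σ (y_i + y_{i+1})·c_i = 1436, so ȳ = 1436 / (6·(-102)) = -359/153.

-359/153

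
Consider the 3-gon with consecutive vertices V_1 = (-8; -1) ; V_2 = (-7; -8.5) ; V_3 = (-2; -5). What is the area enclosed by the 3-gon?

Apply the shoelace formula: 2A = Σ (x_i·y_{i+1} − x_{i+1}·y_i), indices taken mod 3.
Σ = (61) + (18) + (-38) = 41
Area = |Σ|/2 = 20.5.

20.5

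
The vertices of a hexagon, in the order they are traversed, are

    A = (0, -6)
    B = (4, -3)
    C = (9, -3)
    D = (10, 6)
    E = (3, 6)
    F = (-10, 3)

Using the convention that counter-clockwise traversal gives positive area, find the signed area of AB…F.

Apply Gauss's area formula: 2A = Σ (x_i·y_{i+1} − x_{i+1}·y_i), indices taken mod 6.
A→B: (0)(-3) − (4)(-6) = 24
B→C: (4)(-3) − (9)(-3) = 15
C→D: (9)(6) − (10)(-3) = 84
D→E: (10)(6) − (3)(6) = 42
E→F: (3)(3) − (-10)(6) = 69
F→A: (-10)(-6) − (0)(3) = 60
Σ = 294
Signed area = Σ/2 = 147 (positive ⇒ counter-clockwise traversal).

147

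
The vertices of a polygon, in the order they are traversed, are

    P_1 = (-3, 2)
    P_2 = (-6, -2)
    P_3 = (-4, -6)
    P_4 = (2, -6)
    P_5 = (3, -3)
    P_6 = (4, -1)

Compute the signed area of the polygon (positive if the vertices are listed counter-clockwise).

Apply the surveyor's formula: 2A = Σ (x_i·y_{i+1} − x_{i+1}·y_i), indices taken mod 6.
Cross-terms: 18, 28, 36, 12, 9, 5  ⇒  Σ = 108
Signed area = Σ/2 = 54 (positive ⇒ counter-clockwise traversal).

54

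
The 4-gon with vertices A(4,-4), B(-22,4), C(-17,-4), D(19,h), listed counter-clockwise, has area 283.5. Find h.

The doubled signed area Σ (x_i y_{i+1} − x_{i+1} y_i) is linear in h.
With h=0 it equals 84; the coefficient of h is -21 (from the two edges through D).
So -21·h + 84 = 2·283.5 = 567 ⇒ h = -23.

-23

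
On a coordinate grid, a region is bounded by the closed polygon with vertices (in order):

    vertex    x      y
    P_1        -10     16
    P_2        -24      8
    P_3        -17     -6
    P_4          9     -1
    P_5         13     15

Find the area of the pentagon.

580.5

P_1→P_2: (-10)(8) − (-24)(16) = 304
P_2→P_3: (-24)(-6) − (-17)(8) = 280
P_3→P_4: (-17)(-1) − (9)(-6) = 71
P_4→P_5: (9)(15) − (13)(-1) = 148
P_5→P_1: (13)(16) − (-10)(15) = 358
Σ = 1161
Area = |Σ|/2 = 580.5.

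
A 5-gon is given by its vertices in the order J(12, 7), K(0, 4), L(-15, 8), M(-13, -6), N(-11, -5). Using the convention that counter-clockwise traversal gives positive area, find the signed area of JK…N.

Apply the shoelace (surveyor's) formula: 2A = Σ (x_i·y_{i+1} − x_{i+1}·y_i), indices taken mod 5.
Σ = (48) + (60) + (194) + (-1) + (-17) = 284
Signed area = Σ/2 = 142 (positive ⇒ counter-clockwise traversal).

142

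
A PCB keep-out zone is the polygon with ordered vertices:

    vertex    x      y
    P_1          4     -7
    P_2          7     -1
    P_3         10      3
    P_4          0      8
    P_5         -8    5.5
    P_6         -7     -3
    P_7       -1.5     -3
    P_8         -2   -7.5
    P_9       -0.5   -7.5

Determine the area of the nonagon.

174.5

Apply the surveyor's formula: 2A = Σ (x_i·y_{i+1} − x_{i+1}·y_i), indices taken mod 9.
Σ = (45) + (31) + (80) + (64) + (62.5) + (16.5) + (5.25) + (11.25) + (33.5) = 349
Area = |Σ|/2 = 174.5.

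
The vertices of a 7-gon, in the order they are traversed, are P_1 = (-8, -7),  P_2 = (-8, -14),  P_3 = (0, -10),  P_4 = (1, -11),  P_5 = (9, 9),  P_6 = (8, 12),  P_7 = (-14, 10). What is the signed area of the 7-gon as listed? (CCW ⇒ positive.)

Apply Gauss's area formula: 2A = Σ (x_i·y_{i+1} − x_{i+1}·y_i), indices taken mod 7.
P_1→P_2: (-8)(-14) − (-8)(-7) = 56
P_2→P_3: (-8)(-10) − (0)(-14) = 80
P_3→P_4: (0)(-11) − (1)(-10) = 10
P_4→P_5: (1)(9) − (9)(-11) = 108
P_5→P_6: (9)(12) − (8)(9) = 36
P_6→P_7: (8)(10) − (-14)(12) = 248
P_7→P_1: (-14)(-7) − (-8)(10) = 178
Σ = 716
Signed area = Σ/2 = 358 (positive ⇒ counter-clockwise traversal).

358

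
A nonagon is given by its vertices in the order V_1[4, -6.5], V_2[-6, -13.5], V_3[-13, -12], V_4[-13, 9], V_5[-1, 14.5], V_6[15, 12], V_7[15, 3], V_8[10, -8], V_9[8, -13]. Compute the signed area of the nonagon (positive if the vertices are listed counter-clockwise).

Apply Gauss's area formula: 2A = Σ (x_i·y_{i+1} − x_{i+1}·y_i), indices taken mod 9.
Cross-terms: -93, -103.5, -273, -179.5, -229.5, -135, -150, -66, 0  ⇒  Σ = -1229.5
Signed area = Σ/2 = -614.75 (negative ⇒ clockwise traversal).

-614.75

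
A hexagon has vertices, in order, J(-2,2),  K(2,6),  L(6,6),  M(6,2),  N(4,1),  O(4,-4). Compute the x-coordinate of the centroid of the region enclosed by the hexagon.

Apply the shoelace (surveyor's) formula. First the cross-terms c_i = x_i·y_{i+1} − x_{i+1}·y_i:
  -16, -24, -24, -2, -20, 0  ⇒  2A = -86, A = -43.
Then Σ (x_i + x_{i+1})·c_i = -660, so x̄ = -660 / (6·(-43)) = 110/43.

110/43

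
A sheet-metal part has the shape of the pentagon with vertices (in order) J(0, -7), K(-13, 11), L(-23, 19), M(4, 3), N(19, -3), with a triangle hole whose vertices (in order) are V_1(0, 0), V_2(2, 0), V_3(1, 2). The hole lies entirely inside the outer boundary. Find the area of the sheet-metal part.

214

Outer boundary:
Apply the shoelace (surveyor's) formula: 2A = Σ (x_i·y_{i+1} − x_{i+1}·y_i), indices taken mod 5.
Σ = (-91) + (6) + (-145) + (-69) + (-133) = -432
Area = |Σ|/2 = 216.
Hole:
Σ = (0) + (4) + (0) = 4
Area = |Σ|/2 = 2.
Net area = 216 − 2 = 214.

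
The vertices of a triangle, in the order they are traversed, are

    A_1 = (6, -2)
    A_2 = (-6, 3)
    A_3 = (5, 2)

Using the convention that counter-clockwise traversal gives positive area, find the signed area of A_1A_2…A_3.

Σ = (6) + (-27) + (-22) = -43
Signed area = Σ/2 = -21.5 (negative ⇒ clockwise traversal).

-21.5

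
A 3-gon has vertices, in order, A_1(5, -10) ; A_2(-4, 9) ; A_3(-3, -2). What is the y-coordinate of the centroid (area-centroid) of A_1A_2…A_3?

-1

Apply the shoelace formula. First the cross-terms c_i = x_i·y_{i+1} − x_{i+1}·y_i:
  5, 35, 40  ⇒  2A = 80, A = 40.
Then Σ (y_i + y_{i+1})·c_i = -240, so ȳ = -240 / (6·40) = -1.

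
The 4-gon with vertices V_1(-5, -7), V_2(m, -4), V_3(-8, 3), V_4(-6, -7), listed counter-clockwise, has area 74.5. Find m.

8

Write out the shoelace sum; only the two edges meeting at V_2 involve m:
2·Area = [((-5)·(-4) − m·(-7)) + (m·3 − (-8)·(-4))] + 81
       = 10·m + 69 = 149
⇒ m = 8.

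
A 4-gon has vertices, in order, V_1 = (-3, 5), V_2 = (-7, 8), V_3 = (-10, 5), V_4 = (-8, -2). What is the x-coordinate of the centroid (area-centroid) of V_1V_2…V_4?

Apply Gauss's area formula. First the cross-terms c_i = x_i·y_{i+1} − x_{i+1}·y_i:
  11, 45, 60, -46  ⇒  2A = 70, A = 35.
Then Σ (x_i + x_{i+1})·c_i = -1449, so x̄ = -1449 / (6·35) = -6.9.

-6.9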